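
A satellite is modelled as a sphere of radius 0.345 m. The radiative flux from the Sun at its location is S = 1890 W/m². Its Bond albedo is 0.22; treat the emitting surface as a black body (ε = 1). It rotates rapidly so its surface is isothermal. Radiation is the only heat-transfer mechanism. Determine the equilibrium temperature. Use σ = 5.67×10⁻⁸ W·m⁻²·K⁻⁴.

T ≈ 284 K

At equilibrium, absorbed power = emitted power.
Absorbing cross-section = πr² = 0.3739 m²; emitting surface = 4πr² = 1.496 m² (ratio 4).
(1−a)S·A_cross = εσ·A_surf·T⁴  ⇒  T⁴ = (1−a)S/(4σ).
T⁴ = 0.780·1890/(4·5.67×10⁻⁸) = 6.500×10⁹ K⁴.
T = (6.500×10⁹)^(1/4).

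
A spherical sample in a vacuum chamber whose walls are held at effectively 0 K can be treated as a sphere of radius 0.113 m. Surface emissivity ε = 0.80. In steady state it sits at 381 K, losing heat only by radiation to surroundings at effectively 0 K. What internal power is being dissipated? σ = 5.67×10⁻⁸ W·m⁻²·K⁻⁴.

Steady state: P = εσA T⁴.
A = 4πr² = 0.1605 m²; T⁴ = (381)⁴ = 2.107×10¹⁰ K⁴.
P = 0.80 × 5.67×10⁻⁸ × 0.1605 × 2.107×10¹⁰.

P ≈ 153 W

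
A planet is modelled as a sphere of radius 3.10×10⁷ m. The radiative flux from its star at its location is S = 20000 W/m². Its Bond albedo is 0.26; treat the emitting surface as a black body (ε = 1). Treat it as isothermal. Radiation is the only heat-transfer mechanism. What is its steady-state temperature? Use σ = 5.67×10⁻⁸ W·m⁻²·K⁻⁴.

T ≈ 505 K

At equilibrium, absorbed power = emitted power.
Absorbing cross-section = πr² = 3.019×10¹⁵ m²; emitting surface = 4πr² = 1.208×10¹⁶ m² (ratio 4).
(1−a)S·A_cross = εσ·A_surf·T⁴  ⇒  T⁴ = (1−a)S/(4σ).
T⁴ = 0.740·20000/(4·5.67×10⁻⁸) = 6.526×10¹⁰ K⁴.
T = (6.526×10¹⁰)^(1/4).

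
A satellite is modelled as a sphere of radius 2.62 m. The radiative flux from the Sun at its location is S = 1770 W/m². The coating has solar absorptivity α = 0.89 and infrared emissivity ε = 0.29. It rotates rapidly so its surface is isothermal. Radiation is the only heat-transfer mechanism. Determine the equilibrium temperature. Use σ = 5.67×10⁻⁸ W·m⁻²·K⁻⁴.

At equilibrium, absorbed power = emitted power.
Absorbing cross-section = πr² = 21.57 m²; emitting surface = 4πr² = 86.26 m² (ratio 4).
αS·A_cross = εσ·A_surf·T⁴  ⇒  T⁴ = αS/(ε·4σ).
T⁴ = 0.890·1770/(0.29·4·5.67×10⁻⁸) = 2.395×10¹⁰ K⁴.
T = (2.395×10¹⁰)^(1/4).

T ≈ 393 K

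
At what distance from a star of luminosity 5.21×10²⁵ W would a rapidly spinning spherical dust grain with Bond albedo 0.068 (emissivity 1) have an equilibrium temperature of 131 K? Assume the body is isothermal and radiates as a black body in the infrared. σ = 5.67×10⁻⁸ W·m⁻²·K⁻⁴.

d ≈ 2.41×10¹¹ m

For an isothermal black-emitting sphere, (1−a)S·πr² = σ·4πr²·T⁴ ⇒ S = 4σT⁴/(1−a).
S = 4·5.67×10⁻⁸·(131)⁴/0.932 = 71.67 W/m².
Flux falls as S = L/(4πd²), so d = √(L/(4πS)) = √(5.21×10²⁵/(4π·71.67)).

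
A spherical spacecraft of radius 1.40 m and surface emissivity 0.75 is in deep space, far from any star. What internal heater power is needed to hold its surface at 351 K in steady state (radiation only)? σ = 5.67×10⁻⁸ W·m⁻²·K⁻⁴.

P ≈ 15900 W

P = εσ·4πr²·T⁴.
4πr² = 24.63 m²; T⁴ = 1.518×10¹⁰ K⁴.
P = 0.75·5.67×10⁻⁸·24.63·1.518×10¹⁰.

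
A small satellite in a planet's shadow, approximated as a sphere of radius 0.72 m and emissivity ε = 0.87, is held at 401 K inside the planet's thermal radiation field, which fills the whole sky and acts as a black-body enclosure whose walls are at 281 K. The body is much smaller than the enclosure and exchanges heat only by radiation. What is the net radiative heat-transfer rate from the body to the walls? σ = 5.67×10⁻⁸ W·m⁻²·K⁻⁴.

For a small grey body in a large enclosure: P_net = εσA(T_body⁴ − T_wall⁴).
A = 4πr² = 6.514 m²; T_body⁴ − T_wall⁴ = 2.586×10¹⁰ − 6.235×10⁹ = 1.962×10¹⁰ K⁴.
|P_net| = 0.87·5.67×10⁻⁸·6.514·1.962×10¹⁰.

P_net ≈ 6310 W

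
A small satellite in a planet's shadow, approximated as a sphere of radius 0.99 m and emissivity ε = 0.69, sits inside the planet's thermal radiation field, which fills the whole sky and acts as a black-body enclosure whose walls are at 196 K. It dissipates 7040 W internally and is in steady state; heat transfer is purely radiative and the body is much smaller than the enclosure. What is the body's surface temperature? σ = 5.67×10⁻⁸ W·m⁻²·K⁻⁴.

For a small grey body in a large enclosure, net radiated power = εσA(T⁴ − T_w⁴).
Steady state: P = εσA(T⁴ − T_w⁴) with A = 4πr² = 12.32 m².
T⁴ = P/(εσA) + T_w⁴ = 7040/(0.69·5.67×10⁻⁸·12.32) + (196)⁴
    = 1.461×10¹⁰ + 1.476×10⁹ = 1.609×10¹⁰ K⁴.

T ≈ 356 K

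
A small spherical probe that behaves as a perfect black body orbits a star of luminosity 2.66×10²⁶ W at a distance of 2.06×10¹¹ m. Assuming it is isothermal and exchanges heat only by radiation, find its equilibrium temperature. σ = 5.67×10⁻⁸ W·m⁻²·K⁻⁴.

T ≈ 217 K

First find the stellar flux at distance d: S = L/(4πd²) = 2.66×10²⁶/(4π·(2.06×10¹¹)²) = 498.8 W/m².
For an isothermal sphere, absorbed (1−a)S·πr² = emitted σ·4πr²·T⁴, so T⁴ = (1−a)S/(4σ).
T⁴ = 1.00·498.8/(4·5.67×10⁻⁸) = 2.199×10⁹ K⁴.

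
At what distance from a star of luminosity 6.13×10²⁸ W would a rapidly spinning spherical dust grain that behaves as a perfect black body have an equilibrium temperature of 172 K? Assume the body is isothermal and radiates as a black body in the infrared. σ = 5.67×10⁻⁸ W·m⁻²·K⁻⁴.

For an isothermal black-emitting sphere, (1−a)S·πr² = σ·4πr²·T⁴ ⇒ S = 4σT⁴/(1−a).
S = 4·5.67×10⁻⁸·(172)⁴/1.00 = 198.5 W/m².
Flux falls as S = L/(4πd²), so d = √(L/(4πS)) = √(6.13×10²⁸/(4π·198.5)).

d ≈ 4.96×10¹² m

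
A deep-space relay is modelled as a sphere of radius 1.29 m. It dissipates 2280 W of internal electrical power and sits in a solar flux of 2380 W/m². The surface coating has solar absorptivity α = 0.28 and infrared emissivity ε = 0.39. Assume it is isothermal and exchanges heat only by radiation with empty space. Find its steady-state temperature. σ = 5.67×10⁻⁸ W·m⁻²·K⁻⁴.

T ≈ 334 K

At steady state, absorbed solar power + internal power = radiated power.
Absorbed: α·S·A_cross = 0.28·2380·5.228 = 3484 W (cross-section πr²).
Total input = 3484 + 2280 = 5764 W.
Radiated: εσ·A_surf·T⁴ with A_surf = 4πr² = 20.91 m².
T⁴ = 5764/(0.39·5.67×10⁻⁸·20.91) = 1.246×10¹⁰ K⁴.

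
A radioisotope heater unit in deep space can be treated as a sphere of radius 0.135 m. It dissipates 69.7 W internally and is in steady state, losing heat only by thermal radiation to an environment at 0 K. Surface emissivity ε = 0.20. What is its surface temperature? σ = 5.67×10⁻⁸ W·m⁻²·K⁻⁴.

T ≈ 405 K

Steady state: internal power = radiated power, P = εσA T⁴.
Radiating area A = 4πr² = 0.2290 m².
T⁴ = P/(εσA) = 69.7/(0.20·5.67×10⁻⁸·0.2290) = 2.684×10¹⁰ K⁴.
T = (2.684×10¹⁰)^(1/4).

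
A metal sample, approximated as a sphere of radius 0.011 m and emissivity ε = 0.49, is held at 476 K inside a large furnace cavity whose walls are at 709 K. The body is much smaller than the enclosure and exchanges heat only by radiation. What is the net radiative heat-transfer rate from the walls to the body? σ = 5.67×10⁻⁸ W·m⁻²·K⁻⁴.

For a small grey body in a large enclosure: P_net = εσA(T_body⁴ − T_wall⁴).
A = 4πr² = 0.001521 m²; T_body⁴ − T_wall⁴ = 5.134×10¹⁰ − 2.527×10¹¹ = -2.014×10¹¹ K⁴.
|P_net| = 0.49·5.67×10⁻⁸·0.001521·2.014×10¹¹.

P_net ≈ 8.51 W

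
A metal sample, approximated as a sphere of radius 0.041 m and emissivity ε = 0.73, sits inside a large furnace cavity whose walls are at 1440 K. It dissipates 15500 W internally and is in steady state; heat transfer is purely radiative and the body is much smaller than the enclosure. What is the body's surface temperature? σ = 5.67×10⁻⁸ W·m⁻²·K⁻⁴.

For a small grey body in a large enclosure, net radiated power = εσA(T⁴ − T_w⁴).
Steady state: P = εσA(T⁴ − T_w⁴) with A = 4πr² = 0.02112 m².
T⁴ = P/(εσA) + T_w⁴ = 15500/(0.73·5.67×10⁻⁸·0.02112) + (1440)⁴
    = 1.773×10¹³ + 4.300×10¹² = 2.203×10¹³ K⁴.

T ≈ 2170 K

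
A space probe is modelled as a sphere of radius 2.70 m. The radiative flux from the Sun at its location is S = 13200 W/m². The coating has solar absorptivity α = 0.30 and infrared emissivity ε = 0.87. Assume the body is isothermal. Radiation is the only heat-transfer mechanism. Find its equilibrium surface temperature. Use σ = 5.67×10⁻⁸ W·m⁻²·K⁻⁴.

At equilibrium, absorbed power = emitted power.
Absorbing cross-section = πr² = 22.90 m²; emitting surface = 4πr² = 91.61 m² (ratio 4).
αS·A_cross = εσ·A_surf·T⁴  ⇒  T⁴ = αS/(ε·4σ).
T⁴ = 0.300·13200/(0.87·4·5.67×10⁻⁸) = 2.007×10¹⁰ K⁴.
T = (2.007×10¹⁰)^(1/4).

T ≈ 376 K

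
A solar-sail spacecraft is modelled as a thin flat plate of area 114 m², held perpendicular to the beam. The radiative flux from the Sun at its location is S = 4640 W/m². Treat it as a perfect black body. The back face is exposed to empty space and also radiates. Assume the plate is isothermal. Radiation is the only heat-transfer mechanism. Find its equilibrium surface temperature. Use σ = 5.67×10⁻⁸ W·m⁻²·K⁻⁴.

At equilibrium, absorbed power = emitted power.
Absorbing cross-section = A = 114.0 m²; emitting surface = 2A = 228.0 m² (ratio 2).
S·A_cross = εσ·A_surf·T⁴  ⇒  T⁴ = S/(2σ).
T⁴ = 1.00·4640/(2·5.67×10⁻⁸) = 4.092×10¹⁰ K⁴.
T = (4.092×10¹⁰)^(1/4).

T ≈ 450 K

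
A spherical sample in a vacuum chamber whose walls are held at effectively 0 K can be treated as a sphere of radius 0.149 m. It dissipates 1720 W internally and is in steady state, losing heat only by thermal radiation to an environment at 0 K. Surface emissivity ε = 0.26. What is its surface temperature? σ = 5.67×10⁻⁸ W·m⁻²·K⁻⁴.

T ≈ 804 K

Steady state: internal power = radiated power, P = εσA T⁴.
Radiating area A = 4πr² = 0.2790 m².
T⁴ = P/(εσA) = 1720/(0.26·5.67×10⁻⁸·0.2790) = 4.182×10¹¹ K⁴.
T = (4.182×10¹¹)^(1/4).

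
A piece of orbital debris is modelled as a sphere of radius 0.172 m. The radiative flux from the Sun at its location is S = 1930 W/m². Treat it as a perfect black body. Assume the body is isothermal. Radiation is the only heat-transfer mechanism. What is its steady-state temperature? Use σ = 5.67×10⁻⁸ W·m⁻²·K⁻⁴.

At equilibrium, absorbed power = emitted power.
Absorbing cross-section = πr² = 0.09294 m²; emitting surface = 4πr² = 0.3718 m² (ratio 4).
S·A_cross = εσ·A_surf·T⁴  ⇒  T⁴ = S/(4σ).
T⁴ = 1.00·1930/(4·5.67×10⁻⁸) = 8.510×10⁹ K⁴.
T = (8.510×10⁹)^(1/4).

T ≈ 304 K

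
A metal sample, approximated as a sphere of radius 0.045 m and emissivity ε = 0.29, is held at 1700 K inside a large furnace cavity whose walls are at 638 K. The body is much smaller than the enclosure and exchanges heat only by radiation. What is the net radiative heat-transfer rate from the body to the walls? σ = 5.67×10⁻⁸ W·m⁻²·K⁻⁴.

P_net ≈ 3430 W

For a small grey body in a large enclosure: P_net = εσA(T_body⁴ − T_wall⁴).
A = 4πr² = 0.02545 m²; T_body⁴ − T_wall⁴ = 8.352×10¹² − 1.657×10¹¹ = 8.186×10¹² K⁴.
|P_net| = 0.29·5.67×10⁻⁸·0.02545·8.186×10¹².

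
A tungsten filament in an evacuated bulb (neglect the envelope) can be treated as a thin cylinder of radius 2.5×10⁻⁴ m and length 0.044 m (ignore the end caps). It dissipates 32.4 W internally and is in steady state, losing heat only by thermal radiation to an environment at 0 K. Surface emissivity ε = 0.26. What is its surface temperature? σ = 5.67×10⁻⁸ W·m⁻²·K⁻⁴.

Steady state: internal power = radiated power, P = εσA T⁴.
Radiating area A = 2πrL = 6.912×10⁻⁵ m².
T⁴ = P/(εσA) = 32.4/(0.26·5.67×10⁻⁸·6.912×10⁻⁵) = 3.180×10¹³ K⁴.
T = (3.180×10¹³)^(1/4).

T ≈ 2370 K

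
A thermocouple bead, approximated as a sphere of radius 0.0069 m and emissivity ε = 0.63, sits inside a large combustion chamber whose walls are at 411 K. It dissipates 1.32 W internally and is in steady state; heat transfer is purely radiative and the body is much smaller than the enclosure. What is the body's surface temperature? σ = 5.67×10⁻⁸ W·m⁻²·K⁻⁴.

For a small grey body in a large enclosure, net radiated power = εσA(T⁴ − T_w⁴).
Steady state: P = εσA(T⁴ − T_w⁴) with A = 4πr² = 5.983×10⁻⁴ m².
T⁴ = P/(εσA) + T_w⁴ = 1.32/(0.63·5.67×10⁻⁸·5.983×10⁻⁴) + (411)⁴
    = 6.176×10¹⁰ + 2.853×10¹⁰ = 9.030×10¹⁰ K⁴.

T ≈ 548 K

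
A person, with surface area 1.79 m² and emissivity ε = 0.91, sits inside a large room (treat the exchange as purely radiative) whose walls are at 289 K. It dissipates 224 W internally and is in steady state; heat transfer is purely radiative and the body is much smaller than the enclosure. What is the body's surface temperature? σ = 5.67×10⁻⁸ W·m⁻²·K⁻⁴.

T ≈ 311 K

For a small grey body in a large enclosure, net radiated power = εσA(T⁴ − T_w⁴).
Steady state: P = εσA(T⁴ − T_w⁴) with A = 1.79 m².
T⁴ = P/(εσA) + T_w⁴ = 224/(0.91·5.67×10⁻⁸·1.790) + (289)⁴
    = 2.425×10⁹ + 6.976×10⁹ = 9.401×10⁹ K⁴.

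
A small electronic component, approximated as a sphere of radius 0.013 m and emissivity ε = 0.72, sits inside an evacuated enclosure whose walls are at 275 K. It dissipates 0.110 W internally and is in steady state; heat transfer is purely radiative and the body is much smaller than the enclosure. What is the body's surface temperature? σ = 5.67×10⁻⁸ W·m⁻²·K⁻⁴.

For a small grey body in a large enclosure, net radiated power = εσA(T⁴ − T_w⁴).
Steady state: P = εσA(T⁴ − T_w⁴) with A = 4πr² = 0.002124 m².
T⁴ = P/(εσA) + T_w⁴ = 0.110/(0.72·5.67×10⁻⁸·0.002124) + (275)⁴
    = 1.269×10⁹ + 5.719×10⁹ = 6.988×10⁹ K⁴.

T ≈ 289 K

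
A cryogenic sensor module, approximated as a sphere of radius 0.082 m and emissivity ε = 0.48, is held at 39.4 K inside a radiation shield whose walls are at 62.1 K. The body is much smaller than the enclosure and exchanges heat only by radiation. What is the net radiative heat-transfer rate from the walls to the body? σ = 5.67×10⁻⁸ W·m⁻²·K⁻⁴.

For a small grey body in a large enclosure: P_net = εσA(T_body⁴ − T_wall⁴).
A = 4πr² = 0.08450 m²; T_body⁴ − T_wall⁴ = 2.410×10⁶ − 1.487×10⁷ = -1.246×10⁷ K⁴.
|P_net| = 0.48·5.67×10⁻⁸·0.08450·1.246×10⁷.

P_net ≈ 0.0287 W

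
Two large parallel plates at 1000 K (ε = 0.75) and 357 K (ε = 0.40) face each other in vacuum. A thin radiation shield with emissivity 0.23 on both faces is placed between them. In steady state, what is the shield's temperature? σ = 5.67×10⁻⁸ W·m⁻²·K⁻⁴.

T_s ≈ 866 K

In steady state the net flux on the hot side equals that on the cold side.
σ(T₁⁴−T_s⁴)/D₁ = σ(T_s⁴−T₂⁴)/D₂, with D₁ = 1/ε₁+1/ε_s−1 = 4.681, D₂ = 1/ε_s+1/ε₂−1 = 5.848.
Solve for T_s⁴: T_s⁴ = (D₂·T₁⁴ + D₁·T₂⁴)/(D₁+D₂) = 5.626×10¹¹ K⁴.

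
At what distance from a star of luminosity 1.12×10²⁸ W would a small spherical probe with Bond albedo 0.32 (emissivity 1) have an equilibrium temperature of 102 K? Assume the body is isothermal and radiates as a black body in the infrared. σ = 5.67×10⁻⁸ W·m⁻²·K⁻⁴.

For an isothermal black-emitting sphere, (1−a)S·πr² = σ·4πr²·T⁴ ⇒ S = 4σT⁴/(1−a).
S = 4·5.67×10⁻⁸·(102)⁴/0.680 = 36.10 W/m².
Flux falls as S = L/(4πd²), so d = √(L/(4πS)) = √(1.12×10²⁸/(4π·36.10)).

d ≈ 4.97×10¹² m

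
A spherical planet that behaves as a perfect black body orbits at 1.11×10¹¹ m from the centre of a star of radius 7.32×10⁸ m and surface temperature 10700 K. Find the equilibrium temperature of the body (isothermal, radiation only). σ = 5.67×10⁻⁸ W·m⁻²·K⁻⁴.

T ≈ 614 K

The star's surface emits σT_*⁴; at distance d the flux is S = σT_*⁴(R_*/d)².
S = 5.67×10⁻⁸·(10700)⁴·(7.32×10⁸/1.11×10¹¹)² = 32320 W/m².
For an isothermal sphere T⁴ = (1−a)S/(4σ) = 1.425×10¹¹ K⁴.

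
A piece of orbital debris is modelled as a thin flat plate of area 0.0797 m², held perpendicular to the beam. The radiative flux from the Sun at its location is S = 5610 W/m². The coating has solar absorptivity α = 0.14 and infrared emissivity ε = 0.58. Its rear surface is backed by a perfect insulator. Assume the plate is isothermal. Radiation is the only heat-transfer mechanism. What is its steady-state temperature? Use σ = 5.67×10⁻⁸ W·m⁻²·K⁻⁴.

At equilibrium, absorbed power = emitted power.
Absorbing cross-section = A = 0.07970 m²; emitting surface = A = 0.07970 m² (ratio 1).
αS·A_cross = εσ·A_surf·T⁴  ⇒  T⁴ = αS/(ε·1σ).
T⁴ = 0.140·5610/(0.58·1·5.67×10⁻⁸) = 2.388×10¹⁰ K⁴.
T = (2.388×10¹⁰)^(1/4).

T ≈ 393 K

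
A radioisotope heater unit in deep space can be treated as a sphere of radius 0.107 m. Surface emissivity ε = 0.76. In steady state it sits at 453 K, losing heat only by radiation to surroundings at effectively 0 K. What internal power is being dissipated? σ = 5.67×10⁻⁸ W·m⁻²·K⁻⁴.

P ≈ 261 W

Steady state: P = εσA T⁴.
A = 4πr² = 0.1439 m²; T⁴ = (453)⁴ = 4.211×10¹⁰ K⁴.
P = 0.76 × 5.67×10⁻⁸ × 0.1439 × 4.211×10¹⁰.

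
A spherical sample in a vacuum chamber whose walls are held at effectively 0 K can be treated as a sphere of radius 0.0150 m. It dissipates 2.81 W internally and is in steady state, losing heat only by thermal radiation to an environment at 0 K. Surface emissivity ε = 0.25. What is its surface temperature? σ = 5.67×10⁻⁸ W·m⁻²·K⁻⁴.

Steady state: internal power = radiated power, P = εσA T⁴.
Radiating area A = 4πr² = 0.002827 m².
T⁴ = P/(εσA) = 2.81/(0.25·5.67×10⁻⁸·0.002827) = 7.011×10¹⁰ K⁴.
T = (7.011×10¹⁰)^(1/4).

T ≈ 515 K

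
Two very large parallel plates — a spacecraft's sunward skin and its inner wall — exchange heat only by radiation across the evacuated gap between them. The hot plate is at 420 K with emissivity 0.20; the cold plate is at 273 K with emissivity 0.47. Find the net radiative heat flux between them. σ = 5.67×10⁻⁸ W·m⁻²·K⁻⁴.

q ≈ 237 W/m²

For two infinite grey parallel plates, q = σ(T₁⁴ − T₂⁴)/(1/ε₁ + 1/ε₂ − 1).
T₁⁴ − T₂⁴ = 3.112×10¹⁰ − 5.555×10⁹ = 2.556×10¹⁰ K⁴.
1/ε₁ + 1/ε₂ − 1 = 5.000 + 2.128 − 1 = 6.128.
q = 5.67×10⁻⁸ × 2.556×10¹⁰ / 6.128.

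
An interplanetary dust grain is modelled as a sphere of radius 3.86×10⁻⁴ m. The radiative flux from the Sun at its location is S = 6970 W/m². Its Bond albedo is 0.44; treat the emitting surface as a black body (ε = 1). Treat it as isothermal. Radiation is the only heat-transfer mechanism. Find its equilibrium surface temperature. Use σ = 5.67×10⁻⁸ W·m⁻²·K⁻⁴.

T ≈ 362 K

At equilibrium, absorbed power = emitted power.
Absorbing cross-section = πr² = 4.681×10⁻⁷ m²; emitting surface = 4πr² = 1.872×10⁻⁶ m² (ratio 4).
(1−a)S·A_cross = εσ·A_surf·T⁴  ⇒  T⁴ = (1−a)S/(4σ).
T⁴ = 0.560·6970/(4·5.67×10⁻⁸) = 1.721×10¹⁰ K⁴.
T = (1.721×10¹⁰)^(1/4).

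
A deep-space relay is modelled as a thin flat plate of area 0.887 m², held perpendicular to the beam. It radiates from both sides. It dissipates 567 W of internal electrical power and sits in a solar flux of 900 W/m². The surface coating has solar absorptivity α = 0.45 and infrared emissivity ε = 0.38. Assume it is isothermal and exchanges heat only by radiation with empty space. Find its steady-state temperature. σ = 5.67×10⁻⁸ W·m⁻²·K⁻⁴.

T ≈ 395 K

At steady state, absorbed solar power + internal power = radiated power.
Absorbed: α·S·A_cross = 0.45·900·0.8870 = 359.2 W (cross-section A).
Total input = 359.2 + 567 = 926.2 W.
Radiated: εσ·A_surf·T⁴ with A_surf = 2A = 1.774 m².
T⁴ = 926.2/(0.38·5.67×10⁻⁸·1.774) = 2.423×10¹⁰ K⁴.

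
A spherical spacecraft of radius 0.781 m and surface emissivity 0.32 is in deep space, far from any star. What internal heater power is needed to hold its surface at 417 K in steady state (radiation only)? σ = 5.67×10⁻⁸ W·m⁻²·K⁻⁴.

P ≈ 4210 W

P = εσ·4πr²·T⁴.
4πr² = 7.665 m²; T⁴ = 3.024×10¹⁰ K⁴.
P = 0.32·5.67×10⁻⁸·7.665·3.024×10¹⁰.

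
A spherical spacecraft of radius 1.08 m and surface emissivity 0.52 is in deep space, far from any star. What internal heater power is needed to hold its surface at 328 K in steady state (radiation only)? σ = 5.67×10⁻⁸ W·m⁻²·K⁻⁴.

P = εσ·4πr²·T⁴.
4πr² = 14.66 m²; T⁴ = 1.157×10¹⁰ K⁴.
P = 0.52·5.67×10⁻⁸·14.66·1.157×10¹⁰.

P ≈ 5000 W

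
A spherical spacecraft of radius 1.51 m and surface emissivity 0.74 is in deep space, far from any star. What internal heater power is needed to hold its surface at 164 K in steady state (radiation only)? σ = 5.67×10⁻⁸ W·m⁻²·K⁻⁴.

P ≈ 870 W

P = εσ·4πr²·T⁴.
4πr² = 28.65 m²; T⁴ = 7.234×10⁸ K⁴.
P = 0.74·5.67×10⁻⁸·28.65·7.234×10⁸.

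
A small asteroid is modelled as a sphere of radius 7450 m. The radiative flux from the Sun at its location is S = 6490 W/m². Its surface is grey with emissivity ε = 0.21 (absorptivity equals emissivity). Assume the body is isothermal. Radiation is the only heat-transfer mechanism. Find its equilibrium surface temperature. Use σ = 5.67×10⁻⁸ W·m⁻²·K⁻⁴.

T ≈ 411 K

At equilibrium, absorbed power = emitted power.
Absorbing cross-section = πr² = 1.744×10⁸ m²; emitting surface = 4πr² = 6.975×10⁸ m² (ratio 4).
εS·A_cross = εσ·A_surf·T⁴  ⇒  T⁴ = S/(4σ)   (ε cancels).
T⁴ = 6490/(4·5.67×10⁻⁸) = 2.862×10¹⁰ K⁴.
T = (2.862×10¹⁰)^(1/4).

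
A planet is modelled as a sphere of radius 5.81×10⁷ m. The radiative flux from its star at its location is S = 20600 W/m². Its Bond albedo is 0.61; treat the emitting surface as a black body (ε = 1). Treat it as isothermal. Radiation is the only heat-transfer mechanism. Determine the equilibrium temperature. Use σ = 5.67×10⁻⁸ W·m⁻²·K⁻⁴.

At equilibrium, absorbed power = emitted power.
Absorbing cross-section = πr² = 1.060×10¹⁶ m²; emitting surface = 4πr² = 4.242×10¹⁶ m² (ratio 4).
(1−a)S·A_cross = εσ·A_surf·T⁴  ⇒  T⁴ = (1−a)S/(4σ).
T⁴ = 0.390·20600/(4·5.67×10⁻⁸) = 3.542×10¹⁰ K⁴.
T = (3.542×10¹⁰)^(1/4).

T ≈ 434 K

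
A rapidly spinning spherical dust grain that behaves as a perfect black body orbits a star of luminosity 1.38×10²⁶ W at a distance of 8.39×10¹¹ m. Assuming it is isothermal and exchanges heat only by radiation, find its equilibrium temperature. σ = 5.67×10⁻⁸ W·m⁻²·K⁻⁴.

First find the stellar flux at distance d: S = L/(4πd²) = 1.38×10²⁶/(4π·(8.39×10¹¹)²) = 15.60 W/m².
For an isothermal sphere, absorbed (1−a)S·πr² = emitted σ·4πr²·T⁴, so T⁴ = (1−a)S/(4σ).
T⁴ = 1.00·15.60/(4·5.67×10⁻⁸) = 6.879×10⁷ K⁴.

T ≈ 91.1 K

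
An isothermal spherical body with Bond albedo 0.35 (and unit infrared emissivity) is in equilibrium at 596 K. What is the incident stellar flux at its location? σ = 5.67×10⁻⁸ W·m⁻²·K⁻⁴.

(1−a)S·πr² = σ·4πr²·T⁴ ⇒ S = 4σT⁴/(1−a).
S = 4·5.67×10⁻⁸·1.262×10¹¹/0.650.

S ≈ 44000 W/m²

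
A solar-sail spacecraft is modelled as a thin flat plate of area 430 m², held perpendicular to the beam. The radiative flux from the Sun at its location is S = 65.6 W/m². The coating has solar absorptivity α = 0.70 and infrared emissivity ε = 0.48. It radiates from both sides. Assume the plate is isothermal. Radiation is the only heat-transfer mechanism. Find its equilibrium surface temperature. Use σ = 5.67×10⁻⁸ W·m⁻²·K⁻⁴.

At equilibrium, absorbed power = emitted power.
Absorbing cross-section = A = 430.0 m²; emitting surface = 2A = 860.0 m² (ratio 2).
αS·A_cross = εσ·A_surf·T⁴  ⇒  T⁴ = αS/(ε·2σ).
T⁴ = 0.700·65.6/(0.48·2·5.67×10⁻⁸) = 8.436×10⁸ K⁴.
T = (8.436×10⁸)^(1/4).

T ≈ 170 K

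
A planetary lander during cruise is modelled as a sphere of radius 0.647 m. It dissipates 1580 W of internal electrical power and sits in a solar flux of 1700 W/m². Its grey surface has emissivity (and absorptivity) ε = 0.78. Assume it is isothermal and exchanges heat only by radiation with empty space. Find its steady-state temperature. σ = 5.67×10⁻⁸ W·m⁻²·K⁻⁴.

T ≈ 346 K

At steady state, absorbed solar power + internal power = radiated power.
Absorbed: α·S·A_cross = 0.78·1700·1.315 = 1744 W (cross-section πr²).
Total input = 1744 + 1580 = 3324 W.
Radiated: εσ·A_surf·T⁴ with A_surf = 4πr² = 5.260 m².
T⁴ = 3324/(0.78·5.67×10⁻⁸·5.260) = 1.429×10¹⁰ K⁴.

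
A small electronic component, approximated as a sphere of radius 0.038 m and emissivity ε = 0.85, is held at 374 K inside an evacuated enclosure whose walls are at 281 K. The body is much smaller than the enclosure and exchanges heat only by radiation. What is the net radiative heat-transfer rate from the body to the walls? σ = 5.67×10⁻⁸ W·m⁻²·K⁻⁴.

P_net ≈ 11.7 W

For a small grey body in a large enclosure: P_net = εσA(T_body⁴ − T_wall⁴).
A = 4πr² = 0.01815 m²; T_body⁴ − T_wall⁴ = 1.957×10¹⁰ − 6.235×10⁹ = 1.333×10¹⁰ K⁴.
|P_net| = 0.85·5.67×10⁻⁸·0.01815·1.333×10¹⁰.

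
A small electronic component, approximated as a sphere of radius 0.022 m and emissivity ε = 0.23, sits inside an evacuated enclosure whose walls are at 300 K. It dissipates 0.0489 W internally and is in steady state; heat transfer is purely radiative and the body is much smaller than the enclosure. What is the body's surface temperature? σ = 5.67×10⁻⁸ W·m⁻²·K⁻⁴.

For a small grey body in a large enclosure, net radiated power = εσA(T⁴ − T_w⁴).
Steady state: P = εσA(T⁴ − T_w⁴) with A = 4πr² = 0.006082 m².
T⁴ = P/(εσA) + T_w⁴ = 0.0489/(0.23·5.67×10⁻⁸·0.006082) + (300)⁴
    = 6.165×10⁸ + 8.100×10⁹ = 8.717×10⁹ K⁴.

T ≈ 306 K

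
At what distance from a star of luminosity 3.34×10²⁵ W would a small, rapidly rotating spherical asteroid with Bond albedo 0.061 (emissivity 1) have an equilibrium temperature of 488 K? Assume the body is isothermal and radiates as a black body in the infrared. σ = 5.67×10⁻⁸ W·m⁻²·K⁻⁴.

d ≈ 1.39×10¹⁰ m

For an isothermal black-emitting sphere, (1−a)S·πr² = σ·4πr²·T⁴ ⇒ S = 4σT⁴/(1−a).
S = 4·5.67×10⁻⁸·(488)⁴/0.939 = 13700 W/m².
Flux falls as S = L/(4πd²), so d = √(L/(4πS)) = √(3.34×10²⁵/(4π·13700)).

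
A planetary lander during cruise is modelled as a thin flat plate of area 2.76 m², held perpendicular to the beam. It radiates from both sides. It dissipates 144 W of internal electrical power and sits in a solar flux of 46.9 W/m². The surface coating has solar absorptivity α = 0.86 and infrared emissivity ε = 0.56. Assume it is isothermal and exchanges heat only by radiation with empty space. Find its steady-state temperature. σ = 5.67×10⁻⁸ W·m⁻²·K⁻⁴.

T ≈ 195 K

At steady state, absorbed solar power + internal power = radiated power.
Absorbed: α·S·A_cross = 0.86·46.9·2.760 = 111.3 W (cross-section A).
Total input = 111.3 + 144 = 255.3 W.
Radiated: εσ·A_surf·T⁴ with A_surf = 2A = 5.520 m².
T⁴ = 255.3/(0.56·5.67×10⁻⁸·5.520) = 1.457×10⁹ K⁴.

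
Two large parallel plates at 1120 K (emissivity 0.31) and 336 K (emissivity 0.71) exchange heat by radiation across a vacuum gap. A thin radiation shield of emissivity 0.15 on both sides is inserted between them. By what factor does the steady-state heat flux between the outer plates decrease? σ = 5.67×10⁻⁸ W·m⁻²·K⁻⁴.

factor ≈ 4.39

Without shield: q₀ = σΔ(T⁴)/(1/ε₁+1/ε₂−1) with denominator 3.634.
With shield the two gaps are in series; the resistances add: (1/ε₁+1/ε_s−1)+(1/ε_s+1/ε₂−1) = 8.892+7.075 = 15.97.
Heat-flux ratio q₀/q = 15.97/3.634.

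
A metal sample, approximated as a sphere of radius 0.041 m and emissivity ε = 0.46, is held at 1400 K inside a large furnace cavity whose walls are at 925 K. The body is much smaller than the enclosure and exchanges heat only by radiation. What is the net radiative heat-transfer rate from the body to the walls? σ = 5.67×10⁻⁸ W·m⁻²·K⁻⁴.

P_net ≈ 1710 W

For a small grey body in a large enclosure: P_net = εσA(T_body⁴ − T_wall⁴).
A = 4πr² = 0.02112 m²; T_body⁴ − T_wall⁴ = 3.842×10¹² − 7.321×10¹¹ = 3.110×10¹² K⁴.
|P_net| = 0.46·5.67×10⁻⁸·0.02112·3.110×10¹².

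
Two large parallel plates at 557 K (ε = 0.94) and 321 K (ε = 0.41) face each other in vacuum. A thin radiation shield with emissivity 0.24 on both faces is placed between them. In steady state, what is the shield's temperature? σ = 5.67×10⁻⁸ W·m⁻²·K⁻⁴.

T_s ≈ 494 K

In steady state the net flux on the hot side equals that on the cold side.
σ(T₁⁴−T_s⁴)/D₁ = σ(T_s⁴−T₂⁴)/D₂, with D₁ = 1/ε₁+1/ε_s−1 = 4.230, D₂ = 1/ε_s+1/ε₂−1 = 5.606.
Solve for T_s⁴: T_s⁴ = (D₂·T₁⁴ + D₁·T₂⁴)/(D₁+D₂) = 5.942×10¹⁰ K⁴.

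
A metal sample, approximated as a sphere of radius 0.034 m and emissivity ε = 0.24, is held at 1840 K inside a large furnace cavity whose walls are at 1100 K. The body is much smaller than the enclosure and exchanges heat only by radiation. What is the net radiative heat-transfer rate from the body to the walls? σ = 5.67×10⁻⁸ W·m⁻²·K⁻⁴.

For a small grey body in a large enclosure: P_net = εσA(T_body⁴ − T_wall⁴).
A = 4πr² = 0.01453 m²; T_body⁴ − T_wall⁴ = 1.146×10¹³ − 1.464×10¹² = 9.998×10¹² K⁴.
|P_net| = 0.24·5.67×10⁻⁸·0.01453·9.998×10¹².

P_net ≈ 1980 W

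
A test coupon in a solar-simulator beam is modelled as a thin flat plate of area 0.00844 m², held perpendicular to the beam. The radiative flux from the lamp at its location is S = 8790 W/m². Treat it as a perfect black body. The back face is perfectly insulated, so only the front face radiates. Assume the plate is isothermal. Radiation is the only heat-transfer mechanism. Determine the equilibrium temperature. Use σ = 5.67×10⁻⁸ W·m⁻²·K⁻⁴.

At equilibrium, absorbed power = emitted power.
Absorbing cross-section = A = 0.008440 m²; emitting surface = A = 0.008440 m² (ratio 1).
S·A_cross = εσ·A_surf·T⁴  ⇒  T⁴ = S/(1σ).
T⁴ = 1.00·8790/(1·5.67×10⁻⁸) = 1.550×10¹¹ K⁴.
T = (1.550×10¹¹)^(1/4).

T ≈ 627 K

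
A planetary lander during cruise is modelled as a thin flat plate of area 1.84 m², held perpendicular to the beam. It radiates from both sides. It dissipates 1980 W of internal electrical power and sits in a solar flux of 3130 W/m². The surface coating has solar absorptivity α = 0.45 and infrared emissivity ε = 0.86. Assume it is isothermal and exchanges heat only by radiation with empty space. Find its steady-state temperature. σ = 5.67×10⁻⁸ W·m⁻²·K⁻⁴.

At steady state, absorbed solar power + internal power = radiated power.
Absorbed: α·S·A_cross = 0.45·3130·1.840 = 2592 W (cross-section A).
Total input = 2592 + 1980 = 4572 W.
Radiated: εσ·A_surf·T⁴ with A_surf = 2A = 3.680 m².
T⁴ = 4572/(0.86·5.67×10⁻⁸·3.680) = 2.548×10¹⁰ K⁴.

T ≈ 400 K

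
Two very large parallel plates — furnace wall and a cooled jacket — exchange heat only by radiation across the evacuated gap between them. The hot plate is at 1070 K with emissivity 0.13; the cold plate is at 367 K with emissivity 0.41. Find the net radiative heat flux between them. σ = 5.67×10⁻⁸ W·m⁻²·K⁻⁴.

q ≈ 8030 W/m²

For two infinite grey parallel plates, q = σ(T₁⁴ − T₂⁴)/(1/ε₁ + 1/ε₂ − 1).
T₁⁴ − T₂⁴ = 1.311×10¹² − 1.814×10¹⁰ = 1.293×10¹² K⁴.
1/ε₁ + 1/ε₂ − 1 = 7.692 + 2.439 − 1 = 9.131.
q = 5.67×10⁻⁸ × 1.293×10¹² / 9.131.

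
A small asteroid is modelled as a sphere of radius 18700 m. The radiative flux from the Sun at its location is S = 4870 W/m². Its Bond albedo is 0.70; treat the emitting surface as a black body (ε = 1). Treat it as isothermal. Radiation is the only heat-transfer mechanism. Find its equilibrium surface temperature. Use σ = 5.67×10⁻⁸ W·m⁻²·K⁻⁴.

At equilibrium, absorbed power = emitted power.
Absorbing cross-section = πr² = 1.099×10⁹ m²; emitting surface = 4πr² = 4.394×10⁹ m² (ratio 4).
(1−a)S·A_cross = εσ·A_surf·T⁴  ⇒  T⁴ = (1−a)S/(4σ).
T⁴ = 0.300·4870/(4·5.67×10⁻⁸) = 6.442×10⁹ K⁴.
T = (6.442×10⁹)^(1/4).

T ≈ 283 K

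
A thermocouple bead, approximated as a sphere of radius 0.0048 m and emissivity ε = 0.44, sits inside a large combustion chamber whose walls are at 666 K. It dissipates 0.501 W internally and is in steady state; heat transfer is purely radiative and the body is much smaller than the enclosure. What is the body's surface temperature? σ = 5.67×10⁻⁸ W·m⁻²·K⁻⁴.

For a small grey body in a large enclosure, net radiated power = εσA(T⁴ − T_w⁴).
Steady state: P = εσA(T⁴ − T_w⁴) with A = 4πr² = 2.895×10⁻⁴ m².
T⁴ = P/(εσA) + T_w⁴ = 0.501/(0.44·5.67×10⁻⁸·2.895×10⁻⁴) + (666)⁴
    = 6.936×10¹⁰ + 1.967×10¹¹ = 2.661×10¹¹ K⁴.

T ≈ 718 K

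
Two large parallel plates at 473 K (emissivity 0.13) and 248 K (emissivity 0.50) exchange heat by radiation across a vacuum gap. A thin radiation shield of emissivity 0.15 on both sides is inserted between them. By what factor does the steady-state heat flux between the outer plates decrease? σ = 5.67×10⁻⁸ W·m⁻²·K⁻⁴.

Without shield: q₀ = σΔ(T⁴)/(1/ε₁+1/ε₂−1) with denominator 8.692.
With shield the two gaps are in series; the resistances add: (1/ε₁+1/ε_s−1)+(1/ε_s+1/ε₂−1) = 13.36+7.667 = 21.03.
Heat-flux ratio q₀/q = 21.03/8.692.

factor ≈ 2.42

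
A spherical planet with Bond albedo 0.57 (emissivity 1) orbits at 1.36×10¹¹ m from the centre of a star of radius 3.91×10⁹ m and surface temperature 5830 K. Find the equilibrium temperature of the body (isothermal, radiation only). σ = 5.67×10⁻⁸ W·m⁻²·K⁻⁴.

T ≈ 566 K

The star's surface emits σT_*⁴; at distance d the flux is S = σT_*⁴(R_*/d)².
S = 5.67×10⁻⁸·(5830)⁴·(3.91×10⁹/1.36×10¹¹)² = 54140 W/m².
For an isothermal sphere T⁴ = (1−a)S/(4σ) = 1.026×10¹¹ K⁴.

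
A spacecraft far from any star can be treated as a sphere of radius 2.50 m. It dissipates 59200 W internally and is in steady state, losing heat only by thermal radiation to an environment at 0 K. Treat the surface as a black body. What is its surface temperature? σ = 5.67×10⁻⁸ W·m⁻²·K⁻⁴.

T ≈ 340 K

Steady state: internal power = radiated power, P = εσA T⁴.
Radiating area A = 4πr² = 78.54 m².
T⁴ = P/(εσA) = 59200/(1.0·5.67×10⁻⁸·78.54) = 1.329×10¹⁰ K⁴.
T = (1.329×10¹⁰)^(1/4).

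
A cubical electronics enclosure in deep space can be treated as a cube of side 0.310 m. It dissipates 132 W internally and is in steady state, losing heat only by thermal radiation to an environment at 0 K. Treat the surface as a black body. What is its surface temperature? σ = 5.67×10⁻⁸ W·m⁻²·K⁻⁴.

Steady state: internal power = radiated power, P = εσA T⁴.
Radiating area A = 6L² = 0.5766 m².
T⁴ = P/(εσA) = 132/(1.0·5.67×10⁻⁸·0.5766) = 4.038×10⁹ K⁴.
T = (4.038×10⁹)^(1/4).

T ≈ 252 K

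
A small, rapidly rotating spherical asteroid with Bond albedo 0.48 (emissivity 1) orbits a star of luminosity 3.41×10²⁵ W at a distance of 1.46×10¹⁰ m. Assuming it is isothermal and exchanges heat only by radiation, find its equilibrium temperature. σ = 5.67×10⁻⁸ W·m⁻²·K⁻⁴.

First find the stellar flux at distance d: S = L/(4πd²) = 3.41×10²⁵/(4π·(1.46×10¹⁰)²) = 12730 W/m².
For an isothermal sphere, absorbed (1−a)S·πr² = emitted σ·4πr²·T⁴, so T⁴ = (1−a)S/(4σ).
T⁴ = 0.520·12730/(4·5.67×10⁻⁸) = 2.919×10¹⁰ K⁴.

T ≈ 413 K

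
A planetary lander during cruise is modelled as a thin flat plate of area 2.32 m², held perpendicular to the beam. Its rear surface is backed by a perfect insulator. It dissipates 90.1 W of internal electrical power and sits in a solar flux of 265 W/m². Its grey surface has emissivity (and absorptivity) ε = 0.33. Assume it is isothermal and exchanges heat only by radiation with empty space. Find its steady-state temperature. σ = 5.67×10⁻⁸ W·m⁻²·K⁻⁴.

At steady state, absorbed solar power + internal power = radiated power.
Absorbed: α·S·A_cross = 0.33·265·2.320 = 202.9 W (cross-section A).
Total input = 202.9 + 90.1 = 293.0 W.
Radiated: εσ·A_surf·T⁴ with A_surf = A = 2.320 m².
T⁴ = 293.0/(0.33·5.67×10⁻⁸·2.320) = 6.749×10⁹ K⁴.

T ≈ 287 K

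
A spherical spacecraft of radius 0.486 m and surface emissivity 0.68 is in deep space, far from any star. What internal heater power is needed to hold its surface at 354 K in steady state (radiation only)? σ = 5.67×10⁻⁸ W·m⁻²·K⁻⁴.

P ≈ 1800 W

P = εσ·4πr²·T⁴.
4πr² = 2.968 m²; T⁴ = 1.570×10¹⁰ K⁴.
P = 0.68·5.67×10⁻⁸·2.968·1.570×10¹⁰.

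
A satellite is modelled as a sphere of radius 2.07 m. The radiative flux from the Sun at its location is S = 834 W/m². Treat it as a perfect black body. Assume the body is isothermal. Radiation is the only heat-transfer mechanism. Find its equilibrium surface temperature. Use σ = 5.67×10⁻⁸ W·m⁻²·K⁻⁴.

At equilibrium, absorbed power = emitted power.
Absorbing cross-section = πr² = 13.46 m²; emitting surface = 4πr² = 53.85 m² (ratio 4).
S·A_cross = εσ·A_surf·T⁴  ⇒  T⁴ = S/(4σ).
T⁴ = 1.00·834/(4·5.67×10⁻⁸) = 3.677×10⁹ K⁴.
T = (3.677×10⁹)^(1/4).

T ≈ 246 K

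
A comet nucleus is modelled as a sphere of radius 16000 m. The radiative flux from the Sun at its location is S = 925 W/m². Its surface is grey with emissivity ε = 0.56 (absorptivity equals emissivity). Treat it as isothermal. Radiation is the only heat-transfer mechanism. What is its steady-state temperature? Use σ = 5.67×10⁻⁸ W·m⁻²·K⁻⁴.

T ≈ 253 K

At equilibrium, absorbed power = emitted power.
Absorbing cross-section = πr² = 8.042×10⁸ m²; emitting surface = 4πr² = 3.217×10⁹ m² (ratio 4).
εS·A_cross = εσ·A_surf·T⁴  ⇒  T⁴ = S/(4σ)   (ε cancels).
T⁴ = 925/(4·5.67×10⁻⁸) = 4.078×10⁹ K⁴.
T = (4.078×10⁹)^(1/4).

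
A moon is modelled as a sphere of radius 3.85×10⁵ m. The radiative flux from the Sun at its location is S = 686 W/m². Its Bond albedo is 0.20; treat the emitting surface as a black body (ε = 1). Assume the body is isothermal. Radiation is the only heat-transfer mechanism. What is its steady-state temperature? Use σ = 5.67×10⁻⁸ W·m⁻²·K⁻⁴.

T ≈ 222 K

At equilibrium, absorbed power = emitted power.
Absorbing cross-section = πr² = 4.657×10¹¹ m²; emitting surface = 4πr² = 1.863×10¹² m² (ratio 4).
(1−a)S·A_cross = εσ·A_surf·T⁴  ⇒  T⁴ = (1−a)S/(4σ).
T⁴ = 0.800·686/(4·5.67×10⁻⁸) = 2.420×10⁹ K⁴.
T = (2.420×10⁹)^(1/4).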